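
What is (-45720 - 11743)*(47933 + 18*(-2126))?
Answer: -555379895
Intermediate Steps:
(-45720 - 11743)*(47933 + 18*(-2126)) = -57463*(47933 - 38268) = -57463*9665 = -555379895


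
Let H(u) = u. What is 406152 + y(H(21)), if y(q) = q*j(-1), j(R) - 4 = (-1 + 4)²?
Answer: 406425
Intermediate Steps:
j(R) = 13 (j(R) = 4 + (-1 + 4)² = 4 + 3² = 4 + 9 = 13)
y(q) = 13*q (y(q) = q*13 = 13*q)
406152 + y(H(21)) = 406152 + 13*21 = 406152 + 273 = 406425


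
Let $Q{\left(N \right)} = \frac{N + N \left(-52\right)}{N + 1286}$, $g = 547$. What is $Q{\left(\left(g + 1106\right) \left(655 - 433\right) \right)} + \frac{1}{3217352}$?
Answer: $- \frac{15053399531845}{296199077176} \approx -50.822$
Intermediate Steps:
$Q{\left(N \right)} = - \frac{51 N}{1286 + N}$ ($Q{\left(N \right)} = \frac{N - 52 N}{1286 + N} = \frac{\left(-51\right) N}{1286 + N} = - \frac{51 N}{1286 + N}$)
$Q{\left(\left(g + 1106\right) \left(655 - 433\right) \right)} + \frac{1}{3217352} = - \frac{51 \left(547 + 1106\right) \left(655 - 433\right)}{1286 + \left(547 + 1106\right) \left(655 - 433\right)} + \frac{1}{3217352} = - \frac{51 \cdot 1653 \cdot 222}{1286 + 1653 \cdot 222} + \frac{1}{3217352} = \left(-51\right) 366966 \frac{1}{1286 + 366966} + \frac{1}{3217352} = \left(-51\right) 366966 \cdot \frac{1}{368252} + \frac{1}{3217352} = - \frac{9357633}{184126} + \frac{1}{3217352} = - \frac{15053399531845}{296199077176}$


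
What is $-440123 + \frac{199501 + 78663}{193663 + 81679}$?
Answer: $- \frac{60592034451}{137671} \approx -4.4012 \cdot 10^{5}$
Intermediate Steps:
$-440123 + \frac{199501 + 78663}{193663 + 81679} = -440123 + \frac{278164}{275342} = -440123 + 278164 \cdot \frac{1}{275342} = -440123 + \frac{139082}{137671} = - \frac{60592034451}{137671}$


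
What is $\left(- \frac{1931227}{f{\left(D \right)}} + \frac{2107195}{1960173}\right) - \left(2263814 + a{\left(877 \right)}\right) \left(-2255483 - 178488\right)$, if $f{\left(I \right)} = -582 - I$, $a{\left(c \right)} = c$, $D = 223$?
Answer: $\frac{457784449512386076469}{83049435} \approx 5.5122 \cdot 10^{12}$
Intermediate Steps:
$\left(- \frac{1931227}{f{\left(D \right)}} + \frac{2107195}{1960173}\right) - \left(2263814 + a{\left(877 \right)}\right) \left(-2255483 - 178488\right) = \left(- \frac{1931227}{-582 - 223} + \frac{2107195}{1960173}\right) - \left(2263814 + 877\right) \left(-2255483 - 178488\right) = \left(- \frac{1931227}{-582 - 223} + 2107195 \cdot \frac{1}{1960173}\right) - 2264691 \left(-2433971\right) = \left(- \frac{1931227}{-805} + \frac{110905}{103167}\right) - -5512192217961 = \left(\left(-1931227\right) \left(- \frac{1}{805}\right) + \frac{110905}{103167}\right) + 5512192217961 = \left(\frac{1931227}{805} + \frac{110905}{103167}\right) + 5512192217961 = \frac{199328174434}{83049435} + 5512192217961 = \frac{457784449512386076469}{83049435}$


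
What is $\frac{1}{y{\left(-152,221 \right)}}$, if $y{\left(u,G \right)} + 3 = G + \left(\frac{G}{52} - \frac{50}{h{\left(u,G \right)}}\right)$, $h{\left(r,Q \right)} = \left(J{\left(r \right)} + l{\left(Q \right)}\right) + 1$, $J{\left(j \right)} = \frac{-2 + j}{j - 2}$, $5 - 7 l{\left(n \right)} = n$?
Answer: $\frac{404}{90489} \approx 0.0044646$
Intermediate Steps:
$l{\left(n \right)} = \frac{5}{7} - \frac{n}{7}$
$J{\left(j \right)} = 1$ ($J{\left(j \right)} = \frac{-2 + j}{-2 + j} = 1$)
$h{\left(r,Q \right)} = \frac{19}{7} - \frac{Q}{7}$ ($h{\left(r,Q \right)} = \left(1 - \left(- \frac{5}{7} + \frac{Q}{7}\right)\right) + 1 = \left(\frac{12}{7} - \frac{Q}{7}\right) + 1 = \frac{19}{7} - \frac{Q}{7}$)
$y{\left(u,G \right)} = -3 - \frac{50}{\frac{19}{7} - \frac{G}{7}} + \frac{53 G}{52}$ ($y{\left(u,G \right)} = -3 + \left(G + \left(\frac{G}{52} - \frac{50}{\frac{19}{7} - \frac{G}{7}}\right)\right) = -3 + \left(G + \left(- \frac{50}{\frac{19}{7} - \frac{G}{7}} + \frac{G}{52}\right)\right) = -3 + \left(- \frac{50}{\frac{19}{7} - \frac{G}{7}} + \frac{53 G}{52}\right) = -3 - \frac{50}{\frac{19}{7} - \frac{G}{7}} + \frac{53 G}{52}$)
$\frac{1}{y{\left(-152,221 \right)}} = \frac{1}{\frac{1}{52} \frac{1}{-19 + 221} \left(18200 + \left(-156 + 53 \cdot 221\right) \left(-19 + 221\right)\right)} = \frac{1}{\frac{1}{52} \cdot \frac{1}{202} \left(18200 + \left(-156 + 11713\right) 202\right)} = \frac{1}{\frac{1}{52} \cdot \frac{1}{202} \left(18200 + 11557 \cdot 202\right)} = \frac{1}{\frac{1}{52} \cdot \frac{1}{202} \left(18200 + 2334514\right)} = \frac{1}{\frac{1}{52} \cdot \frac{1}{202} \cdot 2352714} = \frac{1}{\frac{90489}{404}} = \frac{404}{90489}$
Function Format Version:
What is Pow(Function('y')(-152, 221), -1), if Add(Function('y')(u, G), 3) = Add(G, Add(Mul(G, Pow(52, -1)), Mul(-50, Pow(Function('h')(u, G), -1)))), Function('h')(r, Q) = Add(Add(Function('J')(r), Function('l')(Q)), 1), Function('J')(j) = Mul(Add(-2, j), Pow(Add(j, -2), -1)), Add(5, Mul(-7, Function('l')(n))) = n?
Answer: Rational(404, 90489) ≈ 0.0044646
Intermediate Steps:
Function('l')(n) = Add(Rational(5, 7), Mul(Rational(-1, 7), n))
Function('J')(j) = 1 (Function('J')(j) = Mul(Add(-2, j), Pow(Add(-2, j), -1)) = 1)
Function('h')(r, Q) = Add(Rational(19, 7), Mul(Rational(-1, 7), Q)) (Function('h')(r, Q) = Add(Add(1, Add(Rational(5, 7), Mul(Rational(-1, 7), Q))), 1) = Add(Add(Rational(12, 7), Mul(Rational(-1, 7), Q)), 1) = Add(Rational(19, 7), Mul(Rational(-1, 7), Q)))
Function('y')(u, G) = Add(-3, Mul(-50, Pow(Add(Rational(19, 7), Mul(Rational(-1, 7), G)), -1)), Mul(Rational(53, 52), G)) (Function('y')(u, G) = Add(-3, Add(G, Add(Mul(G, Pow(52, -1)), Mul(-50, Pow(Add(Rational(19, 7), Mul(Rational(-1, 7), G)), -1))))) = Add(-3, Add(G, Add(Mul(G, Rational(1, 52)), Mul(-50, Pow(Add(Rational(19, 7), Mul(Rational(-1, 7), G)), -1))))) = Add(-3, Add(G, Add(Mul(Rational(1, 52), G), Mul(-50, Pow(Add(Rational(19, 7), Mul(Rational(-1, 7), G)), -1))))) = Add(-3, Add(G, Add(Mul(-50, Pow(Add(Rational(19, 7), Mul(Rational(-1, 7), G)), -1)), Mul(Rational(1, 52), G)))) = Add(-3, Add(Mul(-50, Pow(Add(Rational(19, 7), Mul(Rational(-1, 7), G)), -1)), Mul(Rational(53, 52), G))) = Add(-3, Mul(-50, Pow(Add(Rational(19, 7), Mul(Rational(-1, 7), G)), -1)), Mul(Rational(53, 52), G)))
Pow(Function('y')(-152, 221), -1) = Pow(Mul(Rational(1, 52), Pow(Add(-19, 221), -1), Add(18200, Mul(Add(-156, Mul(53, 221)), Add(-19, 221)))), -1) = Pow(Mul(Rational(1, 52), Pow(202, -1), Add(18200, Mul(Add(-156, 11713), 202))), -1) = Pow(Mul(Rational(1, 52), Rational(1, 202), Add(18200, Mul(11557, 202))), -1) = Pow(Mul(Rational(1, 52), Rational(1, 202), Add(18200, 2334514)), -1) = Pow(Mul(Rational(1, 52), Rational(1, 202), 2352714), -1) = Pow(Rational(90489, 404), -1) = Rational(404, 90489)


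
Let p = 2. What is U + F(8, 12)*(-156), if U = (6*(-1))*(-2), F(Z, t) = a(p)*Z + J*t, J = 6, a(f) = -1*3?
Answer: -7476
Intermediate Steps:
a(f) = -3
F(Z, t) = -3*Z + 6*t
U = 12 (U = -6*(-2) = 12)
U + F(8, 12)*(-156) = 12 + (-3*8 + 6*12)*(-156) = 12 + (-24 + 72)*(-156) = 12 + 48*(-156) = 12 - 7488 = -7476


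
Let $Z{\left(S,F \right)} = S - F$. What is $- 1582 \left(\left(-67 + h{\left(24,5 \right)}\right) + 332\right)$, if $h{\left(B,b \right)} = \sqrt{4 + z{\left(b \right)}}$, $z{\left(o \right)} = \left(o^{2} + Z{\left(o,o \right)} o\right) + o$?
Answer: $-419230 - 1582 \sqrt{34} \approx -4.2845 \cdot 10^{5}$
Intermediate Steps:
$z{\left(o \right)} = o + o^{2}$ ($z{\left(o \right)} = \left(o^{2} + \left(o - o\right) o\right) + o = \left(o^{2} + 0 o\right) + o = \left(o^{2} + 0\right) + o = o^{2} + o = o + o^{2}$)
$h{\left(B,b \right)} = \sqrt{4 + b \left(1 + b\right)}$
$- 1582 \left(\left(-67 + h{\left(24,5 \right)}\right) + 332\right) = - 1582 \left(\left(-67 + \sqrt{4 + 5 \left(1 + 5\right)}\right) + 332\right) = - 1582 \left(\left(-67 + \sqrt{4 + 5 \cdot 6}\right) + 332\right) = - 1582 \left(\left(-67 + \sqrt{4 + 30}\right) + 332\right) = - 1582 \left(\left(-67 + \sqrt{34}\right) + 332\right) = - 1582 \left(265 + \sqrt{34}\right) = -419230 - 1582 \sqrt{34}$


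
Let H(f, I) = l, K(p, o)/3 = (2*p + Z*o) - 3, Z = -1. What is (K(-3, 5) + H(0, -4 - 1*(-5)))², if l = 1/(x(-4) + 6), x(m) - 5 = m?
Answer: 85849/49 ≈ 1752.0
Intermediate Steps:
x(m) = 5 + m
K(p, o) = -9 - 3*o + 6*p (K(p, o) = 3*((2*p - o) - 3) = 3*((-o + 2*p) - 3) = 3*(-3 - o + 2*p) = -9 - 3*o + 6*p)
l = ⅐ (l = 1/((5 - 4) + 6) = 1/(1 + 6) = 1/7 = ⅐ ≈ 0.14286)
H(f, I) = ⅐
(K(-3, 5) + H(0, -4 - 1*(-5)))² = ((-9 - 3*5 + 6*(-3)) + ⅐)² = ((-9 - 15 - 18) + ⅐)² = (-42 + ⅐)² = (-293/7)² = 85849/49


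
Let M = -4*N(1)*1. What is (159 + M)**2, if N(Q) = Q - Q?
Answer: 25281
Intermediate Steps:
N(Q) = 0
M = 0 (M = -4*0*1 = 0*1 = 0)
(159 + M)**2 = (159 + 0)**2 = 159**2 = 25281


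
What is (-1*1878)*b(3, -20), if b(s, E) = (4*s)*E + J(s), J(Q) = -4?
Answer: 458232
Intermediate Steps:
b(s, E) = -4 + 4*E*s (b(s, E) = (4*s)*E - 4 = 4*E*s - 4 = -4 + 4*E*s)
(-1*1878)*b(3, -20) = (-1*1878)*(-4 + 4*(-20)*3) = -1878*(-4 - 240) = -1878*(-244) = 458232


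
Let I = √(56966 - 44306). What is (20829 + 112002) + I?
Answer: 132831 + 2*√3165 ≈ 1.3294e+5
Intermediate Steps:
I = 2*√3165 (I = √12660 = 2*√3165 ≈ 112.52)
(20829 + 112002) + I = (20829 + 112002) + 2*√3165 = 132831 + 2*√3165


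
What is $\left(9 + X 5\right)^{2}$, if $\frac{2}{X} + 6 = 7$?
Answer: $361$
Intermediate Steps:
$X = 2$ ($X = \frac{2}{-6 + 7} = \frac{2}{1} = 2 \cdot 1 = 2$)
$\left(9 + X 5\right)^{2} = \left(9 + 2 \cdot 5\right)^{2} = \left(9 + 10\right)^{2} = 19^{2} = 361$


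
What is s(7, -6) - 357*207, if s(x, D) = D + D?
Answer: -73911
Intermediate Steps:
s(x, D) = 2*D
s(7, -6) - 357*207 = 2*(-6) - 357*207 = -12 - 73899 = -73911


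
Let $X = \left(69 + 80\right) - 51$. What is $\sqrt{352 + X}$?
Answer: $15 \sqrt{2} \approx 21.213$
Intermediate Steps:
$X = 98$ ($X = 149 - 51 = 98$)
$\sqrt{352 + X} = \sqrt{352 + 98} = \sqrt{450} = 15 \sqrt{2}$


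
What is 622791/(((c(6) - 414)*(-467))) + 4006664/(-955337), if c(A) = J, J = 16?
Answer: -149727325457/177564666842 ≈ -0.84323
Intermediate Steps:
c(A) = 16
622791/(((c(6) - 414)*(-467))) + 4006664/(-955337) = 622791/(((16 - 414)*(-467))) + 4006664/(-955337) = 622791/((-398*(-467))) + 4006664*(-1/955337) = 622791/185866 - 4006664/955337 = -149727325457/177564666842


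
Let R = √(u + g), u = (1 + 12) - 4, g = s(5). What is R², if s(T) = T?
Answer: 14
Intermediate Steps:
g = 5
u = 9 (u = 13 - 4 = 9)
R = √14 (R = √(9 + 5) = √14 ≈ 3.7417)
R² = (√14)² = 14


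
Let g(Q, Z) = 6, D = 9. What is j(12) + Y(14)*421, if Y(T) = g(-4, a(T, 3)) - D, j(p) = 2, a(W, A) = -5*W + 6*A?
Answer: -1261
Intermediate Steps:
Y(T) = -3 (Y(T) = 6 - 1*9 = 6 - 9 = -3)
j(12) + Y(14)*421 = 2 - 3*421 = 2 - 1263 = -1261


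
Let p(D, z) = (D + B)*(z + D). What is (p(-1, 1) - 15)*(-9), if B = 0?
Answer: 135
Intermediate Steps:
p(D, z) = D*(D + z) (p(D, z) = (D + 0)*(z + D) = D*(D + z))
(p(-1, 1) - 15)*(-9) = (-(-1 + 1) - 15)*(-9) = (-1*0 - 15)*(-9) = (0 - 15)*(-9) = -15*(-9) = 135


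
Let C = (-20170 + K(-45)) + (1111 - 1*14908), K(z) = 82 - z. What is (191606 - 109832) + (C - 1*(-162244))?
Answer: 210178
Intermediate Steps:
C = -33840 (C = (-20170 + (82 - 1*(-45))) + (1111 - 1*14908) = (-20170 + (82 + 45)) + (1111 - 14908) = (-20170 + 127) - 13797 = -20043 - 13797 = -33840)
(191606 - 109832) + (C - 1*(-162244)) = (191606 - 109832) + (-33840 - 1*(-162244)) = 81774 + (-33840 + 162244) = 81774 + 128404 = 210178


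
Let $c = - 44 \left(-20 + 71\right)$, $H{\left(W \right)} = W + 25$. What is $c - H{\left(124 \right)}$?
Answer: $-2393$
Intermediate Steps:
$H{\left(W \right)} = 25 + W$
$c = -2244$ ($c = \left(-44\right) 51 = -2244$)
$c - H{\left(124 \right)} = -2244 - \left(25 + 124\right) = -2244 - 149 = -2393$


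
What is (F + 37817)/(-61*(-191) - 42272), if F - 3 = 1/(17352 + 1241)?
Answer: -703187261/569336253 ≈ -1.2351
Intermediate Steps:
F = 55780/18593 (F = 3 + 1/(17352 + 1241) = 3 + 1/18593 = 55780/18593 ≈ 3.0001)
(F + 37817)/(-61*(-191) - 42272) = (55780/18593 + 37817)/(-61*(-191) - 42272) = 703187261/(18593*(11651 - 42272)) = (703187261/18593)/(-30621) = (703187261/18593)*(-1/30621) = -703187261/569336253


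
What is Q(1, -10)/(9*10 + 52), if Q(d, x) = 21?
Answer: 21/142 ≈ 0.14789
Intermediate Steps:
Q(1, -10)/(9*10 + 52) = 21/(9*10 + 52) = 21/(90 + 52) = 21/142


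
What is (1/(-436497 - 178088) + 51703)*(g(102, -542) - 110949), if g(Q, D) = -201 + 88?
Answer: -3529093701265748/614585 ≈ -5.7422e+9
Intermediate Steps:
g(Q, D) = -113
(1/(-436497 - 178088) + 51703)*(g(102, -542) - 110949) = (1/(-436497 - 178088) + 51703)*(-113 - 110949) = (1/(-614585) + 51703)*(-111062) = (-1/614585 + 51703)*(-111062) = (31775888254/614585)*(-111062) = -3529093701265748/614585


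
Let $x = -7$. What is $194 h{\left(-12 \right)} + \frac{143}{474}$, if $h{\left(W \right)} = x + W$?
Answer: $- \frac{1747021}{474} \approx -3685.7$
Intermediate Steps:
$h{\left(W \right)} = -7 + W$
$194 h{\left(-12 \right)} + \frac{143}{474} = 194 \left(-7 - 12\right) + \frac{143}{474} = 194 \left(-19\right) + 143 \cdot \frac{1}{474} = -3686 + \frac{143}{474} = - \frac{1747021}{474}$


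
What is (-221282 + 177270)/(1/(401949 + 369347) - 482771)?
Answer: 33946279552/372359341215 ≈ 0.091165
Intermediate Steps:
(-221282 + 177270)/(1/(401949 + 369347) - 482771) = -44012/(1/771296 - 482771) = -44012/(-372359341215/771296) = -44012*(-771296/372359341215) = 33946279552/372359341215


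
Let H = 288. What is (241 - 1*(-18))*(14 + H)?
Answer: 78218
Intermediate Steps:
(241 - 1*(-18))*(14 + H) = (241 - 1*(-18))*(14 + 288) = (241 + 18)*302 = 259*302 = 78218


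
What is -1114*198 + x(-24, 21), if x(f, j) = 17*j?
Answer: -220215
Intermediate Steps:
-1114*198 + x(-24, 21) = -1114*198 + 17*21 = -220572 + 357 = -220215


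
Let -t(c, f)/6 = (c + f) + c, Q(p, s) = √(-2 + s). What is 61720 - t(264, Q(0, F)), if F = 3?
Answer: 64894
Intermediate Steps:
t(c, f) = -12*c - 6*f (t(c, f) = -6*((c + f) + c) = -6*(f + 2*c) = -12*c - 6*f)
61720 - t(264, Q(0, F)) = 61720 - (-12*264 - 6*√(-2 + 3)) = 61720 - (-3168 - 6*√1) = 61720 - (-3168 - 6*1) = 61720 - (-3168 - 6) = 61720 - 1*(-3174) = 61720 + 3174 = 64894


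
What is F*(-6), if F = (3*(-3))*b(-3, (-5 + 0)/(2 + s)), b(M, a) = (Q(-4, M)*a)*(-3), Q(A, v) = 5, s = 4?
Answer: 675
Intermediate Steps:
b(M, a) = -15*a (b(M, a) = (5*a)*(-3) = -15*a)
F = -225/2 (F = (3*(-3))*(-15*(-5 + 0)/(2 + 4)) = -(-135)*(-5/6) = -(-135)*(-5*1/6) = -(-135)*(-5)/6 = -9*25/2 = -225/2 ≈ -112.50)
F*(-6) = -225/2*(-6) = 675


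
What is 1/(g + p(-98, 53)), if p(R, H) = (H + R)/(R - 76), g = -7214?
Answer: -58/418397 ≈ -0.00013862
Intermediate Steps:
p(R, H) = (H + R)/(-76 + R)
1/(g + p(-98, 53)) = 1/(-7214 + (53 - 98)/(-76 - 98)) = 1/(-7214 - 45/(-174)) = 1/(-7214 - 1/174*(-45)) = 1/(-7214 + 15/58) = 1/(-418397/58) = -58/418397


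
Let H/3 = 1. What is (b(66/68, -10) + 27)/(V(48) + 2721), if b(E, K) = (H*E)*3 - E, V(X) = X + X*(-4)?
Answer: 197/14603 ≈ 0.013490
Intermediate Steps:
H = 3 (H = 3*1 = 3)
V(X) = -3*X (V(X) = X - 4*X = -3*X)
b(E, K) = 8*E (b(E, K) = (3*E)*3 - E = 9*E - E = 8*E)
(b(66/68, -10) + 27)/(V(48) + 2721) = (8*(66/68) + 27)/(-3*48 + 2721) = (8*(66*(1/68)) + 27)/(-144 + 2721) = (8*(33/34) + 27)/2577 = (132/17 + 27)*(1/2577) = (591/17)*(1/2577) = 197/14603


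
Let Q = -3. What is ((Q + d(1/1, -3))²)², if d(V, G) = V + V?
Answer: 1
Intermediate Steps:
d(V, G) = 2*V
((Q + d(1/1, -3))²)² = ((-3 + 2/1)²)² = ((-3 + 2*1)²)² = ((-3 + 2)²)² = ((-1)²)² = 1² = 1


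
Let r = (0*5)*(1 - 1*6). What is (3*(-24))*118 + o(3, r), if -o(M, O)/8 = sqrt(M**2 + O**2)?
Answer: -8520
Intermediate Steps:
r = 0 (r = 0*(1 - 6) = 0*(-5) = 0)
o(M, O) = -8*sqrt(M**2 + O**2)
(3*(-24))*118 + o(3, r) = (3*(-24))*118 - 8*sqrt(3**2 + 0**2) = -72*118 - 8*sqrt(9 + 0) = -8496 - 8*sqrt(9) = -8496 - 8*3 = -8496 - 24 = -8520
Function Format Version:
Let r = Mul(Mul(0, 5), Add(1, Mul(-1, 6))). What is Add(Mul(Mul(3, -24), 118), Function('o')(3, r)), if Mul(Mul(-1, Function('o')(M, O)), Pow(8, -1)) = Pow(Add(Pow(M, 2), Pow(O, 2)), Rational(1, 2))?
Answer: -8520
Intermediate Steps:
r = 0 (r = Mul(0, Add(1, -6)) = Mul(0, -5) = 0)
Function('o')(M, O) = Mul(-8, Pow(Add(Pow(M, 2), Pow(O, 2)), Rational(1, 2)))
Add(Mul(Mul(3, -24), 118), Function('o')(3, r)) = Add(Mul(Mul(3, -24), 118), Mul(-8, Pow(Add(Pow(3, 2), Pow(0, 2)), Rational(1, 2)))) = Add(Mul(-72, 118), Mul(-8, Pow(Add(9, 0), Rational(1, 2)))) = Add(-8496, Mul(-8, Pow(9, Rational(1, 2)))) = Add(-8496, Mul(-8, 3)) = Add(-8496, -24) = -8520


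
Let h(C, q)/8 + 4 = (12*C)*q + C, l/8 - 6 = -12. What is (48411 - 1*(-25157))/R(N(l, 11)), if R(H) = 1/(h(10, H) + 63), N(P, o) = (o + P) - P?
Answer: 785044128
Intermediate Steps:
l = -48 (l = 48 + 8*(-12) = 48 - 96 = -48)
N(P, o) = o (N(P, o) = (P + o) - P = o)
h(C, q) = -32 + 8*C + 96*C*q (h(C, q) = -32 + 8*((12*C)*q + C) = -32 + 8*(12*C*q + C) = -32 + 8*(C + 12*C*q) = -32 + (8*C + 96*C*q) = -32 + 8*C + 96*C*q)
R(H) = 1/(111 + 960*H) (R(H) = 1/((-32 + 8*10 + 96*10*H) + 63) = 1/((-32 + 80 + 960*H) + 63) = 1/((48 + 960*H) + 63) = 1/(111 + 960*H))
(48411 - 1*(-25157))/R(N(l, 11)) = (48411 - 1*(-25157))/((1/(3*(37 + 320*11)))) = (48411 + 25157)/((1/(3*(37 + 3520)))) = 73568/(((1/3)/3557)) = 73568/(((1/3)*(1/3557))) = 73568/(1/10671) = 73568*10671 = 785044128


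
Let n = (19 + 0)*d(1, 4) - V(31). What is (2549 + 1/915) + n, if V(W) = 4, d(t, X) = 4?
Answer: 2398216/915 ≈ 2621.0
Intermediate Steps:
n = 72 (n = (19 + 0)*4 - 1*4 = 19*4 - 4 = 76 - 4 = 72)
(2549 + 1/915) + n = (2549 + 1/915) + 72 = 2332336/915 + 72 = 2398216/915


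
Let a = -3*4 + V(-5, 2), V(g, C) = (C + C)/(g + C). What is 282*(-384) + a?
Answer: -324904/3 ≈ -1.0830e+5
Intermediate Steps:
V(g, C) = 2*C/(C + g) (V(g, C) = (2*C)/(C + g) = 2*C/(C + g))
a = -40/3 (a = -3*4 + 2*2/(2 - 5) = -12 + 2*2/(-3) = -12 + 2*2*(-1/3) = -12 - 4/3 = -40/3 ≈ -13.333)
282*(-384) + a = 282*(-384) - 40/3 = -108288 - 40/3 = -324904/3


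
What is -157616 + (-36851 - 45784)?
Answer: -240251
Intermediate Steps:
-157616 + (-36851 - 45784) = -157616 - 82635 = -240251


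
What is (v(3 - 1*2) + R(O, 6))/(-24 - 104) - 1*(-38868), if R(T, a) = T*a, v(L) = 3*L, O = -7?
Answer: 4975143/128 ≈ 38868.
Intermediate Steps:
(v(3 - 1*2) + R(O, 6))/(-24 - 104) - 1*(-38868) = (3*(3 - 1*2) - 7*6)/(-24 - 104) - 1*(-38868) = (3*(3 - 2) - 42)/(-128) + 38868 = (3*1 - 42)*(-1/128) + 38868 = (3 - 42)*(-1/128) + 38868 = -39*(-1/128) + 38868 = 39/128 + 38868 = 4975143/128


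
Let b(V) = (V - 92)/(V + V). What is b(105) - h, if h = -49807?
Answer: 10459483/210 ≈ 49807.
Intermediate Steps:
b(V) = (-92 + V)/(2*V) (b(V) = (-92 + V)/((2*V)) = (-92 + V)*(1/(2*V)) = (-92 + V)/(2*V))
b(105) - h = (½)*(-92 + 105)/105 - 1*(-49807) = (½)*(1/105)*13 + 49807 = 13/210 + 49807 = 10459483/210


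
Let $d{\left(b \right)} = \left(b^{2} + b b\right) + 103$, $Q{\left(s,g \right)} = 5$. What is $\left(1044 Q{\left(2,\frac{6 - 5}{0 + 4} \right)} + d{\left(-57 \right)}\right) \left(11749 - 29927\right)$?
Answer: $-214882138$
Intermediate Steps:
$d{\left(b \right)} = 103 + 2 b^{2}$ ($d{\left(b \right)} = \left(b^{2} + b^{2}\right) + 103 = 2 b^{2} + 103 = 103 + 2 b^{2}$)
$\left(1044 Q{\left(2,\frac{6 - 5}{0 + 4} \right)} + d{\left(-57 \right)}\right) \left(11749 - 29927\right) = \left(1044 \cdot 5 + \left(103 + 2 \left(-57\right)^{2}\right)\right) \left(11749 - 29927\right) = \left(5220 + \left(103 + 2 \cdot 3249\right)\right) \left(-18178\right) = \left(5220 + \left(103 + 6498\right)\right) \left(-18178\right) = \left(5220 + 6601\right) \left(-18178\right) = 11821 \left(-18178\right) = -214882138$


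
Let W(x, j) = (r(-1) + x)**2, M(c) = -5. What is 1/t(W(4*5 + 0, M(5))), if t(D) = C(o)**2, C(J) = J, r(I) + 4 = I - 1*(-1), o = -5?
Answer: 1/25 ≈ 0.040000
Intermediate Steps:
r(I) = -3 + I (r(I) = -4 + (I - 1*(-1)) = -4 + (I + 1) = -4 + (1 + I) = -3 + I)
W(x, j) = (-4 + x)**2 (W(x, j) = ((-3 - 1) + x)**2 = (-4 + x)**2)
t(D) = 25 (t(D) = (-5)**2 = 25)
1/t(W(4*5 + 0, M(5))) = 1/25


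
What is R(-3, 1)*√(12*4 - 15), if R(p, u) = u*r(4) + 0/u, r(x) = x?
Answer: 4*√33 ≈ 22.978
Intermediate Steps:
R(p, u) = 4*u (R(p, u) = u*4 + 0/u = 4*u + 0 = 4*u)
R(-3, 1)*√(12*4 - 15) = (4*1)*√(12*4 - 15) = 4*√(48 - 15) = 4*√33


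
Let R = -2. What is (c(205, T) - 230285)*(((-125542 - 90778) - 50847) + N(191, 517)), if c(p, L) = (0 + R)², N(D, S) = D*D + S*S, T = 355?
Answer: -8428975443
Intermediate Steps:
N(D, S) = D² + S²
c(p, L) = 4 (c(p, L) = (0 - 2)² = (-2)² = 4)
(c(205, T) - 230285)*(((-125542 - 90778) - 50847) + N(191, 517)) = (4 - 230285)*(((-125542 - 90778) - 50847) + (191² + 517²)) = -230281*((-216320 - 50847) + (36481 + 267289)) = -230281*(-267167 + 303770) = -230281*36603 = -8428975443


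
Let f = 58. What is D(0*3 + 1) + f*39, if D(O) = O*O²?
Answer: 2263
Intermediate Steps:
D(O) = O³
D(0*3 + 1) + f*39 = (0*3 + 1)³ + 58*39 = (0 + 1)³ + 2262 = 1³ + 2262 = 1 + 2262 = 2263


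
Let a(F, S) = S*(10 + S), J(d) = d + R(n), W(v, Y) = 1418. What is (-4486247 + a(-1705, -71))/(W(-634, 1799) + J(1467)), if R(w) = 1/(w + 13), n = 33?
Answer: -68722712/44237 ≈ -1553.5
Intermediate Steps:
R(w) = 1/(13 + w)
J(d) = 1/46 + d (J(d) = d + 1/(13 + 33) = d + 1/46 = 1/46 + d)
(-4486247 + a(-1705, -71))/(W(-634, 1799) + J(1467)) = (-4486247 - 71*(10 - 71))/(1418 + (1/46 + 1467)) = (-4486247 - 71*(-61))/(1418 + 67483/46) = (-4486247 + 4331)/(132711/46) = -4481916*46/132711 = -68722712/44237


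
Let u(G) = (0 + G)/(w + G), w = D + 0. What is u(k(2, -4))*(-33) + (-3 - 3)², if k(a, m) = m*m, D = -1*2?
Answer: -12/7 ≈ -1.7143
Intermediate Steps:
D = -2
w = -2 (w = -2 + 0 = -2)
k(a, m) = m²
u(G) = G/(-2 + G) (u(G) = (0 + G)/(-2 + G) = G/(-2 + G))
u(k(2, -4))*(-33) + (-3 - 3)² = ((-4)²/(-2 + (-4)²))*(-33) + (-3 - 3)² = (16/(-2 + 16))*(-33) + (-6)² = (16/14)*(-33) + 36 = (16*(1/14))*(-33) + 36 = (8/7)*(-33) + 36 = -264/7 + 36 = -12/7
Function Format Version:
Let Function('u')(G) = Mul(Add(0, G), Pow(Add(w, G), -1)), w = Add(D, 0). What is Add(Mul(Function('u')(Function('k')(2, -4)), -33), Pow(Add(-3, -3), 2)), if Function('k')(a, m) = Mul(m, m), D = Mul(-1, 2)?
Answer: Rational(-12, 7) ≈ -1.7143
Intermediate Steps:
D = -2
w = -2 (w = Add(-2, 0) = -2)
Function('k')(a, m) = Pow(m, 2)
Function('u')(G) = Mul(G, Pow(Add(-2, G), -1)) (Function('u')(G) = Mul(Add(0, G), Pow(Add(-2, G), -1)) = Mul(G, Pow(Add(-2, G), -1)))
Add(Mul(Function('u')(Function('k')(2, -4)), -33), Pow(Add(-3, -3), 2)) = Add(Mul(Mul(Pow(-4, 2), Pow(Add(-2, Pow(-4, 2)), -1)), -33), Pow(Add(-3, -3), 2)) = Add(Mul(Mul(16, Pow(Add(-2, 16), -1)), -33), Pow(-6, 2)) = Add(Mul(Mul(16, Pow(14, -1)), -33), 36) = Add(Mul(Mul(16, Rational(1, 14)), -33), 36) = Add(Mul(Rational(8, 7), -33), 36) = Add(Rational(-264, 7), 36) = Rational(-12, 7)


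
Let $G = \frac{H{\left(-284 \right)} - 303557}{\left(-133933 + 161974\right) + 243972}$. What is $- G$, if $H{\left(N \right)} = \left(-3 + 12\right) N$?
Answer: $\frac{306113}{272013} \approx 1.1254$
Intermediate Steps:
$H{\left(N \right)} = 9 N$
$G = - \frac{306113}{272013}$ ($G = \frac{9 \left(-284\right) - 303557}{\left(-133933 + 161974\right) + 243972} = \frac{-2556 - 303557}{28041 + 243972} = - \frac{306113}{272013} \approx -1.1254$)
$- G = \left(-1\right) \left(- \frac{306113}{272013}\right) = \frac{306113}{272013}$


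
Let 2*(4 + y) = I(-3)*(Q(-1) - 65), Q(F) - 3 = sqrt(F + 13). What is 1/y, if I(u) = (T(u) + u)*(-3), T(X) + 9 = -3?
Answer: -1399/1951126 - 45*sqrt(3)/1951126 ≈ -0.00075697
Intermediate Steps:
T(X) = -12 (T(X) = -9 - 3 = -12)
Q(F) = 3 + sqrt(13 + F) (Q(F) = 3 + sqrt(F + 13) = 3 + sqrt(13 + F))
I(u) = 36 - 3*u (I(u) = (-12 + u)*(-3) = 36 - 3*u)
y = -1399 + 45*sqrt(3) (y = -4 + ((36 - 3*(-3))*((3 + sqrt(13 - 1)) - 65))/2 = -4 + ((36 + 9)*((3 + sqrt(12)) - 65))/2 = -4 + (45*((3 + 2*sqrt(3)) - 65))/2 = -4 + (45*(-62 + 2*sqrt(3)))/2 = -4 + (-2790 + 90*sqrt(3))/2 = -4 + (-1395 + 45*sqrt(3)) = -1399 + 45*sqrt(3) ≈ -1321.1)
1/y = 1/(-1399 + 45*sqrt(3))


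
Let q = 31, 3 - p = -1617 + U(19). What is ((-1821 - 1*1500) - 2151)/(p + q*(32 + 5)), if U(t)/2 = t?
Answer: -5472/2729 ≈ -2.0051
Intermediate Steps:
U(t) = 2*t
p = 1582 (p = 3 - (-1617 + 2*19) = 3 - (-1617 + 38) = 3 - 1*(-1579) = 3 + 1579 = 1582)
((-1821 - 1*1500) - 2151)/(p + q*(32 + 5)) = ((-1821 - 1*1500) - 2151)/(1582 + 31*(32 + 5)) = ((-1821 - 1500) - 2151)/(1582 + 31*37) = (-3321 - 2151)/(1582 + 1147) = -5472/2729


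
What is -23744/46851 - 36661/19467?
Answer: -103801379/43430877 ≈ -2.3900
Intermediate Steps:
-23744/46851 - 36661/19467 = -23744*1/46851 - 36661*1/19467 = -3392/6693 - 36661/19467 = -103801379/43430877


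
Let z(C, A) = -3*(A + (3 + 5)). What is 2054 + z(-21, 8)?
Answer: 2006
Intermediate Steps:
z(C, A) = -24 - 3*A (z(C, A) = -3*(A + 8) = -3*(8 + A) = -24 - 3*A)
2054 + z(-21, 8) = 2054 + (-24 - 3*8) = 2054 + (-24 - 24) = 2054 - 48 = 2006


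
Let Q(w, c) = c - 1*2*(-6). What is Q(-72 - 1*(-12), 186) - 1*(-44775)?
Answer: 44973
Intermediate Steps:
Q(w, c) = 12 + c (Q(w, c) = c - 2*(-6) = c + 12 = 12 + c)
Q(-72 - 1*(-12), 186) - 1*(-44775) = (12 + 186) - 1*(-44775) = 198 + 44775 = 44973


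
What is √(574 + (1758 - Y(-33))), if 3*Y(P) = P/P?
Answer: √20985/3 ≈ 48.287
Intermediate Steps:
Y(P) = ⅓ (Y(P) = (P/P)/3 = (⅓)*1 = ⅓)
√(574 + (1758 - Y(-33))) = √(574 + (1758 - 1*⅓)) = √(574 + (1758 - ⅓)) = √(574 + 5273/3) = √(6995/3) = √20985/3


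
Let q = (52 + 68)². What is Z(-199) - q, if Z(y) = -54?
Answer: -14454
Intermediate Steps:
q = 14400 (q = 120² = 14400)
Z(-199) - q = -54 - 1*14400 = -54 - 14400 = -14454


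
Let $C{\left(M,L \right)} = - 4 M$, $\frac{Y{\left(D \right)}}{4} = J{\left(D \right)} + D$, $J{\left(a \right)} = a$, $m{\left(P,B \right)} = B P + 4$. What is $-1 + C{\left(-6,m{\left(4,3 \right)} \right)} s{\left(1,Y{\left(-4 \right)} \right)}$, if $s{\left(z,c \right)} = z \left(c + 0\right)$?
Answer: $-769$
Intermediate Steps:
$m{\left(P,B \right)} = 4 + B P$
$Y{\left(D \right)} = 8 D$ ($Y{\left(D \right)} = 4 \left(D + D\right) = 4 \cdot 2 D = 8 D$)
$s{\left(z,c \right)} = c z$ ($s{\left(z,c \right)} = z c = c z$)
$-1 + C{\left(-6,m{\left(4,3 \right)} \right)} s{\left(1,Y{\left(-4 \right)} \right)} = -1 + \left(-4\right) \left(-6\right) 8 \left(-4\right) 1 = -1 + 24 \left(\left(-32\right) 1\right) = -1 + 24 \left(-32\right) = -1 - 768 = -769$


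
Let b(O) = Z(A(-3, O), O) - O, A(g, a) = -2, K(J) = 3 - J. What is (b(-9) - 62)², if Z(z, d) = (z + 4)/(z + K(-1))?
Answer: 2704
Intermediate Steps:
Z(z, d) = 1 (Z(z, d) = (z + 4)/(z + (3 - 1*(-1))) = (4 + z)/(z + (3 + 1)) = (4 + z)/(z + 4) = (4 + z)/(4 + z) = 1)
b(O) = 1 - O
(b(-9) - 62)² = ((1 - 1*(-9)) - 62)² = ((1 + 9) - 62)² = (10 - 62)² = (-52)² = 2704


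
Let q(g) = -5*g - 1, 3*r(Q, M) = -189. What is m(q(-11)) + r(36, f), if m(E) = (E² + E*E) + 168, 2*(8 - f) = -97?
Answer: 5937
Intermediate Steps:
f = 113/2 (f = 8 - ½*(-97) = 8 + 97/2 = 113/2 ≈ 56.500)
r(Q, M) = -63 (r(Q, M) = (⅓)*(-189) = -63)
q(g) = -1 - 5*g
m(E) = 168 + 2*E² (m(E) = (E² + E²) + 168 = 2*E² + 168 = 168 + 2*E²)
m(q(-11)) + r(36, f) = (168 + 2*(-1 - 5*(-11))²) - 63 = (168 + 2*(-1 + 55)²) - 63 = (168 + 2*54²) - 63 = (168 + 2*2916) - 63 = (168 + 5832) - 63 = 6000 - 63 = 5937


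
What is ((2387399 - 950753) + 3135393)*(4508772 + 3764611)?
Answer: 37826229737937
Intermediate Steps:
((2387399 - 950753) + 3135393)*(4508772 + 3764611) = (1436646 + 3135393)*8273383 = 4572039*8273383 = 37826229737937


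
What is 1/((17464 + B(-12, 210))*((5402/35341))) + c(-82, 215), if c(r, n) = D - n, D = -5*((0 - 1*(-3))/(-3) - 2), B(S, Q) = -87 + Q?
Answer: -19000959459/95004974 ≈ -200.00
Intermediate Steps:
D = 15 (D = -5*((0 + 3)*(-⅓) - 2) = -5*(3*(-⅓) - 2) = -5*(-1 - 2) = -5*(-3) = 15)
c(r, n) = 15 - n
1/((17464 + B(-12, 210))*((5402/35341))) + c(-82, 215) = 1/((17464 + (-87 + 210))*((5402/35341))) + (15 - 1*215) = 1/((17464 + 123)*((5402*(1/35341)))) + (15 - 215) = 1/(17587*(5402/35341)) - 200 = (1/17587)*(35341/5402) - 200 = 35341/95004974 - 200 = -19000959459/95004974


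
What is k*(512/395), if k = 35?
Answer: 3584/79 ≈ 45.367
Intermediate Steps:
k*(512/395) = 35*(512/395) = 3584/79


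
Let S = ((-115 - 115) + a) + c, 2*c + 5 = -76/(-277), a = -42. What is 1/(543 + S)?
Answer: 554/148825 ≈ 0.0037225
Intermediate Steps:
c = -1309/554 (c = -5/2 + (-76/(-277))/2 = -5/2 + (-76*(-1/277))/2 = -5/2 + (1/2)*(76/277) = -5/2 + 38/277 = -1309/554 ≈ -2.3628)
S = -151997/554 (S = ((-115 - 115) - 42) - 1309/554 = (-230 - 42) - 1309/554 = -272 - 1309/554 = -151997/554 ≈ -274.36)
1/(543 + S) = 1/(543 - 151997/554) = 1/(148825/554) = 554/148825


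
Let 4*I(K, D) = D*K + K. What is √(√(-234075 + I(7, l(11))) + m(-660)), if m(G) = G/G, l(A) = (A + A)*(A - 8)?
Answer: √(4 + 2*I*√935831)/2 ≈ 15.567 + 15.535*I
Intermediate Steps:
l(A) = 2*A*(-8 + A) (l(A) = (2*A)*(-8 + A) = 2*A*(-8 + A))
m(G) = 1
I(K, D) = K/4 + D*K/4 (I(K, D) = (D*K + K)/4 = (K + D*K)/4 = K/4 + D*K/4)
√(√(-234075 + I(7, l(11))) + m(-660)) = √(√(-234075 + (¼)*7*(1 + 2*11*(-8 + 11))) + 1) = √(√(-234075 + (¼)*7*(1 + 2*11*3)) + 1) = √(√(-234075 + (¼)*7*(1 + 66)) + 1) = √(√(-234075 + (¼)*7*67) + 1) = √(√(-234075 + 469/4) + 1) = √(√(-935831/4) + 1) = √(I*√935831/2 + 1) = √(1 + I*√935831/2)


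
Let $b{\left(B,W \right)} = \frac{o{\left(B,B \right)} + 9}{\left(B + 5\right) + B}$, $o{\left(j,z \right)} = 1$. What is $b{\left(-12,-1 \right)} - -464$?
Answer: $\frac{8806}{19} \approx 463.47$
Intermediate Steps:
$b{\left(B,W \right)} = \frac{10}{5 + 2 B}$ ($b{\left(B,W \right)} = \frac{1 + 9}{\left(B + 5\right) + B} = \frac{10}{\left(5 + B\right) + B} = \frac{10}{5 + 2 B}$)
$b{\left(-12,-1 \right)} - -464 = \frac{10}{5 + 2 \left(-12\right)} - -464 = \frac{10}{5 - 24} + 464 = \frac{10}{-19} + 464 = 10 \left(- \frac{1}{19}\right) + 464 = - \frac{10}{19} + 464 = \frac{8806}{19}$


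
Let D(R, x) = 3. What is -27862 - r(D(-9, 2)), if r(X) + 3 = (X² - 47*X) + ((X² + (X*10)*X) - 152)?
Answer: -27674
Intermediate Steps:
r(X) = -155 - 47*X + 12*X² (r(X) = -3 + ((X² - 47*X) + ((X² + (X*10)*X) - 152)) = -3 + ((X² - 47*X) + ((X² + (10*X)*X) - 152)) = -3 + ((X² - 47*X) + ((X² + 10*X²) - 152)) = -3 + ((X² - 47*X) + (11*X² - 152)) = -3 + ((X² - 47*X) + (-152 + 11*X²)) = -3 + (-152 - 47*X + 12*X²) = -155 - 47*X + 12*X²)
-27862 - r(D(-9, 2)) = -27862 - (-155 - 47*3 + 12*3²) = -27862 - (-155 - 141 + 12*9) = -27862 - (-155 - 141 + 108) = -27862 - 1*(-188) = -27862 + 188 = -27674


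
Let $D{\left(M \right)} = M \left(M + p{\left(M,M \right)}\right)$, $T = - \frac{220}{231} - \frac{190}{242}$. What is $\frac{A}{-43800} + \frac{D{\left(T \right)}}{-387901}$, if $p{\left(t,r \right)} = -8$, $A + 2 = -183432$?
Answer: $\frac{76569232219401359}{18283237021041300} \approx 4.188$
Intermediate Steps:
$A = -183434$ ($A = -2 - 183432 = -183434$)
$T = - \frac{4415}{2541}$ ($T = \left(-220\right) \frac{1}{231} - \frac{95}{121} = - \frac{20}{21} - \frac{95}{121} = - \frac{4415}{2541} \approx -1.7375$)
$D{\left(M \right)} = M \left(-8 + M\right)$ ($D{\left(M \right)} = M \left(M - 8\right) = M \left(-8 + M\right)$)
$\frac{A}{-43800} + \frac{D{\left(T \right)}}{-387901} = - \frac{183434}{-43800} + \frac{\left(- \frac{4415}{2541}\right) \left(-8 - \frac{4415}{2541}\right)}{-387901} = \left(-183434\right) \left(- \frac{1}{43800}\right) + \left(- \frac{4415}{2541}\right) \left(- \frac{24743}{2541}\right) \left(- \frac{1}{387901}\right) = \frac{91717}{21900} + \frac{109240345}{6456681} \left(- \frac{1}{387901}\right) = \frac{91717}{21900} - \frac{109240345}{2504553016581} = \frac{76569232219401359}{18283237021041300}$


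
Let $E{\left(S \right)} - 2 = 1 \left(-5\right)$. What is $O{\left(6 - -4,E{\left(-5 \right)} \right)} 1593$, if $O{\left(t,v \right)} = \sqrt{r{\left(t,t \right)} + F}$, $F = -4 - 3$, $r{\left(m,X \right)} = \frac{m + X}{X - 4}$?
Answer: $531 i \sqrt{33} \approx 3050.4 i$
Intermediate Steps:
$r{\left(m,X \right)} = \frac{X + m}{-4 + X}$
$F = -7$
$E{\left(S \right)} = -3$ ($E{\left(S \right)} = 2 + 1 \left(-5\right) = 2 - 5 = -3$)
$O{\left(t,v \right)} = \sqrt{-7 + \frac{2 t}{-4 + t}}$ ($O{\left(t,v \right)} = \sqrt{\frac{t + t}{-4 + t} - 7} = \sqrt{\frac{2 t}{-4 + t} - 7} = \sqrt{-7 + \frac{2 t}{-4 + t}}$)
$O{\left(6 - -4,E{\left(-5 \right)} \right)} 1593 = \sqrt{\frac{28 - 5 \left(6 - -4\right)}{-4 + \left(6 - -4\right)}} 1593 = \sqrt{\frac{28 - 5 \left(6 + 4\right)}{-4 + \left(6 + 4\right)}} 1593 = \sqrt{\frac{28 - 50}{-4 + 10}} \cdot 1593 = \sqrt{\frac{28 - 50}{6}} \cdot 1593 = \sqrt{\frac{1}{6} \left(-22\right)} 1593 = \sqrt{- \frac{11}{3}} \cdot 1593 = \frac{i \sqrt{33}}{3} \cdot 1593 = 531 i \sqrt{33}$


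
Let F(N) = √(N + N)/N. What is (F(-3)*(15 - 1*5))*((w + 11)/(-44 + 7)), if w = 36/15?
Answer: 134*I*√6/111 ≈ 2.957*I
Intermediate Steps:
w = 12/5 (w = 36*(1/15) = 12/5 ≈ 2.4000)
F(N) = √2/√N (F(N) = √(2*N)/N = (√2*√N)/N = √2/√N)
(F(-3)*(15 - 1*5))*((w + 11)/(-44 + 7)) = ((√2/√(-3))*(15 - 1*5))*((12/5 + 11)/(-44 + 7)) = ((√2*(-I*√3/3))*(15 - 5))*((67/5)/(-37)) = (-I*√6/3*10)*((67/5)*(-1/37)) = -10*I*√6/3*(-67/185) = 134*I*√6/111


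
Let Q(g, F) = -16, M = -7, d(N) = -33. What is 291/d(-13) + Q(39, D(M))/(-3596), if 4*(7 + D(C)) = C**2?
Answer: -87159/9889 ≈ -8.8137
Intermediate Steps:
D(C) = -7 + C**2/4
291/d(-13) + Q(39, D(M))/(-3596) = 291/(-33) - 16/(-3596) = 291*(-1/33) - 16*(-1/3596) = -97/11 + 4/899 = -87159/9889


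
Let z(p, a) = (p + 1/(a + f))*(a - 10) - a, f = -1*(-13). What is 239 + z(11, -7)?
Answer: 337/6 ≈ 56.167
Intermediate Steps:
f = 13
z(p, a) = -a + (-10 + a)*(p + 1/(13 + a)) (z(p, a) = (p + 1/(a + 13))*(a - 10) - a = (p + 1/(13 + a))*(-10 + a) - a = (-10 + a)*(p + 1/(13 + a)) - a = -a + (-10 + a)*(p + 1/(13 + a)))
239 + z(11, -7) = 239 + (-10 - 1*(-7)² - 130*11 - 12*(-7) + 11*(-7)² + 3*(-7)*11)/(13 - 7) = 239 + (-10 - 1*49 - 1430 + 84 + 11*49 - 231)/6 = 239 + (-10 - 49 - 1430 + 84 + 539 - 231)/6 = 239 + (⅙)*(-1097) = 239 - 1097/6 = 337/6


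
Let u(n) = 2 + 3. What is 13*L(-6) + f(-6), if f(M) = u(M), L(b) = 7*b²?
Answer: 3281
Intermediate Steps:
u(n) = 5
f(M) = 5
13*L(-6) + f(-6) = 13*(7*(-6)²) + 5 = 13*(7*36) + 5 = 13*252 + 5 = 3276 + 5 = 3281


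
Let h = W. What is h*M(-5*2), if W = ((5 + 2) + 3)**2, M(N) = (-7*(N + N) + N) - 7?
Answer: 12300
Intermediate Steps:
M(N) = -7 - 13*N (M(N) = (-14*N + N) - 7 = -13*N - 7 = -7 - 13*N)
W = 100 (W = (7 + 3)**2 = 10**2 = 100)
h = 100
h*M(-5*2) = 100*(-7 - (-65)*2) = 100*(-7 - 13*(-10)) = 100*(-7 + 130) = 100*123 = 12300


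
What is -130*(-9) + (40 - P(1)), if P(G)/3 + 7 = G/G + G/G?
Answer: 1225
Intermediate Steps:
P(G) = -15 (P(G) = -21 + 3*(G/G + G/G) = -21 + 3*(1 + 1) = -21 + 3*2 = -21 + 6 = -15)
-130*(-9) + (40 - P(1)) = -130*(-9) + (40 - 1*(-15)) = 1170 + (40 + 15) = 1170 + 55 = 1225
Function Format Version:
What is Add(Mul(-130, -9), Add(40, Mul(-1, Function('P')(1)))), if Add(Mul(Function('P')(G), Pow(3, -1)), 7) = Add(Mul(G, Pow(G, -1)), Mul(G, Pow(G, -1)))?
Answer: 1225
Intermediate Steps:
Function('P')(G) = -15 (Function('P')(G) = Add(-21, Mul(3, Add(Mul(G, Pow(G, -1)), Mul(G, Pow(G, -1))))) = Add(-21, Mul(3, Add(1, 1))) = Add(-21, Mul(3, 2)) = Add(-21, 6) = -15)
Add(Mul(-130, -9), Add(40, Mul(-1, Function('P')(1)))) = Add(Mul(-130, -9), Add(40, Mul(-1, -15))) = Add(1170, Add(40, 15)) = Add(1170, 55) = 1225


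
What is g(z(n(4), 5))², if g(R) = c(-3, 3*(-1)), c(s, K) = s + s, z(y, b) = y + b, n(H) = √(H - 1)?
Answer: 36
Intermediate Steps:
n(H) = √(-1 + H)
z(y, b) = b + y
c(s, K) = 2*s
g(R) = -6 (g(R) = 2*(-3) = -6)
g(z(n(4), 5))² = (-6)² = 36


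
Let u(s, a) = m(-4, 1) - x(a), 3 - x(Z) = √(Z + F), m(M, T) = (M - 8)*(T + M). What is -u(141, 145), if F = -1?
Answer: -45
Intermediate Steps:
m(M, T) = (-8 + M)*(M + T)
x(Z) = 3 - √(-1 + Z) (x(Z) = 3 - √(Z - 1) = 3 - √(-1 + Z))
u(s, a) = 33 + √(-1 + a) (u(s, a) = ((-4)² - 8*(-4) - 8*1 - 4*1) - (3 - √(-1 + a)) = (16 + 32 - 8 - 4) + (-3 + √(-1 + a)) = 36 + (-3 + √(-1 + a)) = 33 + √(-1 + a))
-u(141, 145) = -(33 + √(-1 + 145)) = -(33 + √144) = -(33 + 12) = -1*45 = -45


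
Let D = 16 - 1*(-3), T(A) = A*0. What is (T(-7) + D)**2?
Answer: 361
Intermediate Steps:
T(A) = 0
D = 19 (D = 16 + 3 = 19)
(T(-7) + D)**2 = (0 + 19)**2 = 19**2 = 361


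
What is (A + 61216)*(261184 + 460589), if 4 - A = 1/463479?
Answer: 6826573393927989/154493 ≈ 4.4187e+10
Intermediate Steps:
A = 1853915/463479 (A = 4 - 1/463479 = 1853915/463479 ≈ 4.0000)
(A + 61216)*(261184 + 460589) = (1853915/463479 + 61216)*(261184 + 460589) = (28374184379/463479)*721773 = 6826573393927989/154493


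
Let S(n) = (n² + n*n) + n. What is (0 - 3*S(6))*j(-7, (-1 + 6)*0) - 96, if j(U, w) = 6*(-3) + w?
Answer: 4116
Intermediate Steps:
S(n) = n + 2*n² (S(n) = (n² + n²) + n = 2*n² + n = n + 2*n²)
j(U, w) = -18 + w
(0 - 3*S(6))*j(-7, (-1 + 6)*0) - 96 = (0 - 18*(1 + 2*6))*(-18 + (-1 + 6)*0) - 96 = (0 - 18*(1 + 12))*(-18 + 5*0) - 96 = (0 - 18*13)*(-18 + 0) - 96 = (0 - 3*78)*(-18) - 96 = (0 - 234)*(-18) - 96 = -234*(-18) - 96 = 4212 - 96 = 4116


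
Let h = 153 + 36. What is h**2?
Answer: 35721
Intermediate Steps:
h = 189
h**2 = 189**2 = 35721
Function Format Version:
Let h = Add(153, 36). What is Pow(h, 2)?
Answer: 35721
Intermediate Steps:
h = 189
Pow(h, 2) = Pow(189, 2) = 35721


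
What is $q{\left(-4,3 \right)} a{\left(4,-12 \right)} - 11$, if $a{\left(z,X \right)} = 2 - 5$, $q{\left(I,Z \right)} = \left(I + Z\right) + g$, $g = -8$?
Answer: $16$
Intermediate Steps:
$q{\left(I,Z \right)} = -8 + I + Z$ ($q{\left(I,Z \right)} = \left(I + Z\right) - 8 = -8 + I + Z$)
$a{\left(z,X \right)} = -3$
$q{\left(-4,3 \right)} a{\left(4,-12 \right)} - 11 = \left(-8 - 4 + 3\right) \left(-3\right) - 11 = \left(-9\right) \left(-3\right) - 11 = 27 - 11 = 16$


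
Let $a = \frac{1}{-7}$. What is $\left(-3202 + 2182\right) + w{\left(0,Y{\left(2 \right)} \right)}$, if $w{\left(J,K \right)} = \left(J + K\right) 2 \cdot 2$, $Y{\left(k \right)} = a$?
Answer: $- \frac{7144}{7} \approx -1020.6$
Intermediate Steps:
$a = - \frac{1}{7} \approx -0.14286$
$Y{\left(k \right)} = - \frac{1}{7}$
$w{\left(J,K \right)} = 4 J + 4 K$ ($w{\left(J,K \right)} = \left(2 J + 2 K\right) 2 = 4 J + 4 K$)
$\left(-3202 + 2182\right) + w{\left(0,Y{\left(2 \right)} \right)} = \left(-3202 + 2182\right) + \left(4 \cdot 0 + 4 \left(- \frac{1}{7}\right)\right) = -1020 + \left(0 - \frac{4}{7}\right) = -1020 - \frac{4}{7} = - \frac{7144}{7}$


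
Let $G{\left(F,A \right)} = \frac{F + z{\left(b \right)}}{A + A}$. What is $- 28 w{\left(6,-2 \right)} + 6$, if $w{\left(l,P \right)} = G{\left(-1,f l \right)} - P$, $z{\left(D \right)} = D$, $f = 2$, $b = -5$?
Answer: $-43$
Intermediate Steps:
$G{\left(F,A \right)} = \frac{-5 + F}{2 A}$ ($G{\left(F,A \right)} = \frac{F - 5}{A + A} = \frac{-5 + F}{2 A}$)
$w{\left(l,P \right)} = - P - \frac{3}{2 l}$ ($w{\left(l,P \right)} = \frac{-5 - 1}{2 \cdot 2 l} - P = \frac{1}{2} \frac{1}{2 l} \left(-6\right) - P = - \frac{3}{2 l} - P = - P - \frac{3}{2 l}$)
$- 28 w{\left(6,-2 \right)} + 6 = - 28 \left(\left(-1\right) \left(-2\right) - \frac{3}{2 \cdot 6}\right) + 6 = - 28 \left(2 - \frac{1}{4}\right) + 6 = \left(-28\right) \frac{7}{4} + 6 = -49 + 6 = -43$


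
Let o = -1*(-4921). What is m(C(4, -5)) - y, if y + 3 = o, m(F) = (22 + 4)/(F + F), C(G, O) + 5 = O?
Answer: -49193/10 ≈ -4919.3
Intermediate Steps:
C(G, O) = -5 + O
m(F) = 13/F (m(F) = 26/((2*F)) = 26*(1/(2*F)) = 13/F)
o = 4921
y = 4918 (y = -3 + 4921 = 4918)
m(C(4, -5)) - y = 13/(-5 - 5) - 1*4918 = 13/(-10) - 4918 = 13*(-⅒) - 4918 = -13/10 - 4918 = -49193/10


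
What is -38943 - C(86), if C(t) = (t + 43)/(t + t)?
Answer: -155775/4 ≈ -38944.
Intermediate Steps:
C(t) = (43 + t)/(2*t) (C(t) = (43 + t)/((2*t)) = (43 + t)*(1/(2*t)) = (43 + t)/(2*t))
-38943 - C(86) = -38943 - (43 + 86)/(2*86) = -38943 - 129/(2*86) = -38943 - 1*3/4 = -38943 - 3/4 = -155775/4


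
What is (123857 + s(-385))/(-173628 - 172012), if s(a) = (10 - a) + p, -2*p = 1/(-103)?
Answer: -25595913/71201840 ≈ -0.35948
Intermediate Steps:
p = 1/206 (p = -½/(-103) = -½*(-1/103) = 1/206 ≈ 0.0048544)
s(a) = 2061/206 - a (s(a) = (10 - a) + 1/206 = 2061/206 - a)
(123857 + s(-385))/(-173628 - 172012) = (123857 + (2061/206 - 1*(-385)))/(-173628 - 172012) = (123857 + (2061/206 + 385))/(-345640) = (123857 + 81371/206)*(-1/345640) = (25595913/206)*(-1/345640) = -25595913/71201840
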